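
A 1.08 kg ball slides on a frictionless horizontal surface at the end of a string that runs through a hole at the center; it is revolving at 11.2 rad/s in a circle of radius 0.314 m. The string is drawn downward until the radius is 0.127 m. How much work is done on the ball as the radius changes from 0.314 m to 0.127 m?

W ≈ 34.1 J

No torque about the axis ⇒ m r₁² ω₁ = m r₂² ω₂.
ω₂ = ω₁ (r₁/r₂)² = (11.2)(0.314/0.127)² = 68.47 rad/s.
W = ΔKE = ½m(v₂² − v₁²) = 34.15 J.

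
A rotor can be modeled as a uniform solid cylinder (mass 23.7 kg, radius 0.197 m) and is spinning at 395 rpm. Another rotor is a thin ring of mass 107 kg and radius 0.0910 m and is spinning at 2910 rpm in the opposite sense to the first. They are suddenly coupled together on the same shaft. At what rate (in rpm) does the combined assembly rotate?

No external torque acts about the common axis, so total angular momentum is conserved.
Moments of inertia: I_A = ½(23.7)(0.197)² = 0.4599 kg·m²; I_B = (107)(0.0910)² = 0.8861 kg·m².
Taking A's sense as positive: L = (0.4599)(395) − (0.8861)(2910) = -2397 kg·m²·rpm.
Combined I = 0.4599 + 0.8861 = 1.346 kg·m².
ω_f = L / I = -2397 / 1.346 = -1781 rpm.

|ω_f| ≈ 1780 rpm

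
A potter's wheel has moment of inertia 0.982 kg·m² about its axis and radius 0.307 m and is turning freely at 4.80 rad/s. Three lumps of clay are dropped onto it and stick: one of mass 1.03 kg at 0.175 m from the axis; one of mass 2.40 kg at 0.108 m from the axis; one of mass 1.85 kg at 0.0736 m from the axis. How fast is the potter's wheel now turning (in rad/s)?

No external torque acts about the axis; L_before = L_after.
Added inertia Σmr² = (1.03)(0.175)² + (2.40)(0.108)² + (1.85)(0.0736)² = 0.06956 kg·m²; I_f = 0.9820 + 0.06956 = 1.052 kg·m².
ω_f = I_p ω_i / I_f = (0.9820)(4.80) / 1.052 = 4.482 rad/s.

ω_f ≈ 4.48 rad/s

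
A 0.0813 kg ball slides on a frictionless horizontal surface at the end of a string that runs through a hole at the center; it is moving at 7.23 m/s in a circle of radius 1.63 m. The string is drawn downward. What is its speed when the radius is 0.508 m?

Central (radial) force ⇒ zero torque about the center ⇒ m v r is constant.
v₂ = v₁ r₁ / r₂ = (7.23)(1.63) / (0.508) = 23.20 m/s.

v₂ ≈ 23.2 m/s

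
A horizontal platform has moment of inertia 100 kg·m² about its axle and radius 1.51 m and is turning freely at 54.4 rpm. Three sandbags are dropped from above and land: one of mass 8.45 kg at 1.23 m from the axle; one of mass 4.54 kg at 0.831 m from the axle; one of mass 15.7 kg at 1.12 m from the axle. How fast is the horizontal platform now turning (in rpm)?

The added mass arrives with no angular momentum about the axle, and any external torque about the axle is negligible, so the system's angular momentum is conserved.
Added inertia Σmr² = (8.45)(1.23)² + (4.54)(0.831)² + (15.7)(1.12)² = 35.61 kg·m²; I_f = 100.0 + 35.61 = 135.6 kg·m².
ω_f = I_p ω_i / I_f = (100.0)(54.4) / 135.6 = 40.11 rpm.

ω_f ≈ 40.1 rpm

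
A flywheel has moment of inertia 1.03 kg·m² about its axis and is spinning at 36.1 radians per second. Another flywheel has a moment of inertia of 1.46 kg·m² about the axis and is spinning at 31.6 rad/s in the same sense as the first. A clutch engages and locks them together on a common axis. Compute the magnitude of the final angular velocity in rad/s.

|ω_f| ≈ 33.5 rad/s

No external torque acts about the common axis, so total angular momentum is conserved.
Taking A's sense as positive: L = (1.030)(36.1) + (1.460)(31.6) = 83.32 kg·m²·rad/s.
Combined I = 1.030 + 1.460 = 2.490 kg·m².
ω_f = L / I = 83.32 / 2.490 = 33.46 rad/s.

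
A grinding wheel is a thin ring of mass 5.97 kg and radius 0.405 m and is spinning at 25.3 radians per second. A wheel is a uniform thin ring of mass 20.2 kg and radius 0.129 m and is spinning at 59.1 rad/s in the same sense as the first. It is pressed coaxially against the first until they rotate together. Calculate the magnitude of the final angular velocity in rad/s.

|ω_f| ≈ 33.9 rad/s

No external torque acts about the common axis, so total angular momentum is conserved.
Moments of inertia: I_A = (5.97)(0.405)² = 0.9792 kg·m²; I_B = (20.2)(0.129)² = 0.3361 kg·m².
Taking A's sense as positive: L = (0.9792)(25.3) + (0.3361)(59.1) = 44.64 kg·m²·rad/s.
Combined I = 0.9792 + 0.3361 = 1.315 kg·m².
ω_f = L / I = 44.64 / 1.315 = 33.94 rad/s.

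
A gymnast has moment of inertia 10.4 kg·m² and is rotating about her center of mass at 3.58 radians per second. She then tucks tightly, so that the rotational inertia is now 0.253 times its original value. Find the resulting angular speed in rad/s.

No external torque acts about the spin axis, so angular momentum is conserved.
I₂ = 0.253 × 10.4 = 2.631 kg·m².
ω₂ = I₁ω₁ / I₂ = (10.40)(3.58 rad/s) / (2.631) = 14.15 rad/s.

ω₂ ≈ 14.2 rad/s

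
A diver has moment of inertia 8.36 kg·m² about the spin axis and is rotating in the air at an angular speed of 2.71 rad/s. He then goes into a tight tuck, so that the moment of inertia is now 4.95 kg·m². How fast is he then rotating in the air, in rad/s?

With no external torque about the axis, L is conserved: I₁ω₁ = I₂ω₂.
ω₂ = I₁ω₁ / I₂ = (8.360)(2.71 rad/s) / (4.950) = 4.577 rad/s.

ω₂ ≈ 4.58 rad/s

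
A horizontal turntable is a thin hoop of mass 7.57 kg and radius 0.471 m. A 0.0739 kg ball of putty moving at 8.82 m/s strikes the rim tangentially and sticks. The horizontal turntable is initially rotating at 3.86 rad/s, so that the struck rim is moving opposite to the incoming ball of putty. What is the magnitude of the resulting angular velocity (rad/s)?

|ω_f| ≈ 3.64 rad/s

The axle reaction passes through the axle and exerts no torque about it; angular momentum about the axle is conserved through the impact.
I_p = (7.57)(0.471)² = 1.679 kg·m². Taking the sense of the ball of putty's angular momentum as positive, L_{ball} = m v R = (0.0739)(8.82)(0.471) = 0.3070 kg·m²/s.
L_i = −I_p ω_p + m v R = −(1.679)(3.86) + 0.3070 = -6.175 kg·m²/s.
After sticking, I_f = I_p + m R² = 1.679 + (0.0739)(0.471)² = 1.696 kg·m².
ω_f = L_i / I_f = -6.175 / 1.696 = -3.642 rad/s.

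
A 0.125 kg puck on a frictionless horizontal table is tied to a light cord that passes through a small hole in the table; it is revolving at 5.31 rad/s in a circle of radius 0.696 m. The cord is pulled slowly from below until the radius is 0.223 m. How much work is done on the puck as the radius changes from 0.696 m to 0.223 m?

W ≈ 7.46 J

No torque about the axis ⇒ m r₁² ω₁ = m r₂² ω₂.
ω₂ = ω₁ (r₁/r₂)² = (5.31)(0.696/0.223)² = 51.73 rad/s.
W = ΔKE = ½m(v₂² − v₁²) = 7.462 J.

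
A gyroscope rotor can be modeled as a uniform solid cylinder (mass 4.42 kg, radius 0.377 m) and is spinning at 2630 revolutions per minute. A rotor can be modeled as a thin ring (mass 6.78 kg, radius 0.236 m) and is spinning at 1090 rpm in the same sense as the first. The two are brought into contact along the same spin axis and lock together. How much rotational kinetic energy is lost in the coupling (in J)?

ΔKE lost ≈ 2230 J

No external torque acts about the common axis, so total angular momentum is conserved.
Moments of inertia: I_A = ½(4.42)(0.377)² = 0.3141 kg·m²; I_B = (6.78)(0.236)² = 0.3776 kg·m².
Taking A's sense as positive: L = (0.3141)(2630) + (0.3776)(1090) = 1238 kg·m²·rpm.
Combined I = 0.3141 + 0.3776 = 0.6917 kg·m².
ω_f = L / I = 1238 / 0.6917 = 1789 rpm.
KE_i = ½ΣIω² = 14370 J; KE_f = ½(0.6917)(187.4)² = 12140 J.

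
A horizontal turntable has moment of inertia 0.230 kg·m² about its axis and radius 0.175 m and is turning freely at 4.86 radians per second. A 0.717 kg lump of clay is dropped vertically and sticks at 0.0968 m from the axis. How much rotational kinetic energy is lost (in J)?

energy lost ≈ 0.0771 J

No external torque acts about the axis; L_before = L_after.
Added inertia Σmr² = (0.717)(0.0968)² = 0.006718 kg·m²; I_f = 0.2300 + 0.006718 = 0.2367 kg·m².
ω_f = I_p ω_i / I_f = (0.2300)(4.86) / 0.2367 = 4.722 rad/s.
KE_i = ½(0.2300)(4.860 rad/s)² = 2.716 J; KE_f = ½(0.2367)(4.722)² = 2.639 J.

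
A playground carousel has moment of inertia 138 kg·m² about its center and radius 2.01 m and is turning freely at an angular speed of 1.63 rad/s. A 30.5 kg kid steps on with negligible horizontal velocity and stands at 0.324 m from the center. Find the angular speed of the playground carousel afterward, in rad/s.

ω_f ≈ 1.59 rad/s

No external torque acts about the center; L_before = L_after.
Added inertia Σmr² = (30.5)(0.324)² = 3.202 kg·m²; I_f = 138.0 + 3.202 = 141.2 kg·m².
ω_f = I_p ω_i / I_f = (138.0)(1.63) / 141.2 = 1.593 rad/s.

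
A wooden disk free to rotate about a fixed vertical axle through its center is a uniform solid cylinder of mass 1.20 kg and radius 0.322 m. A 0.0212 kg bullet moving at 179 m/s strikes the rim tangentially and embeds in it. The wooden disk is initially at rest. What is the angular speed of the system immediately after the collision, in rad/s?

The axle reaction passes through the axle and exerts no torque about it; angular momentum about the axle is conserved through the impact.
I_p = ½(1.20)(0.322)² = 0.06221 kg·m². Taking the sense of the bullet's angular momentum as positive, L_{bullet} = m v R = (0.0212)(179)(0.322) = 1.222 kg·m²/s.
L_i = 0 + 1.222 = 1.222 kg·m²/s.
After sticking, I_f = I_p + m R² = 0.06221 + (0.0212)(0.322)² = 0.06441 kg·m².
ω_f = L_i / I_f = 1.222 / 0.06441 = 18.97 rad/s.

|ω_f| ≈ 19.0 rad/s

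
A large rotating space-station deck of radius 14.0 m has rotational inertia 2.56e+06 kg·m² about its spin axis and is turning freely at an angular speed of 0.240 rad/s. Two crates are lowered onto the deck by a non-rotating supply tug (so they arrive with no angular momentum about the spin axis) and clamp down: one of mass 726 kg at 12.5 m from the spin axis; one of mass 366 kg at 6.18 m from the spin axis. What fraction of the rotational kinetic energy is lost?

fraction ≈ 0.0474

The added mass arrives with no angular momentum about the spin axis, and any external torque about the spin axis is negligible, so the system's angular momentum is conserved.
Added inertia Σmr² = (726)(12.5)² + (366)(6.18)² = 1.274e+05 kg·m²; I_f = 2.560e+06 + 1.274e+05 = 2.687e+06 kg·m².
ω_f = I_p ω_i / I_f = (2.560e+06)(0.240) / 2.687e+06 = 0.2286 rad/s.
KE_i = ½(2.560e+06)(0.2400 rad/s)² = 73730 J; KE_f = ½(2.687e+06)(0.2286)² = 70230 J.
Fraction lost = 0.04741.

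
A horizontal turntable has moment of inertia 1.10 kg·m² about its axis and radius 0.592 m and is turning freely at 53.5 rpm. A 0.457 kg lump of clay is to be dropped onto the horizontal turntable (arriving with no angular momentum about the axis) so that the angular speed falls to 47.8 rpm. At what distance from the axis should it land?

The added mass arrives with no angular momentum about the axis, and any external torque about the axis is negligible, so the system's angular momentum is conserved.
I_p ω_i = (I_p + m r²) ω_f ⇒ m r² = I_p(ω_i/ω_f − 1) = 1.100(53.5/47.8 − 1) = 0.1312 kg·m².
r = √(0.1312/0.457) = 0.5357 m.

r ≈ 0.536 m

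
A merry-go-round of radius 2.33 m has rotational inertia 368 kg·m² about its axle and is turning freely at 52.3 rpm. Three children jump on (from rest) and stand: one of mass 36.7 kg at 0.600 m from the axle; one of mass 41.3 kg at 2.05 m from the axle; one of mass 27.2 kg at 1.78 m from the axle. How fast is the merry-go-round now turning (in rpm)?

No external torque acts about the axle; L_before = L_after.
Added inertia Σmr² = (36.7)(0.600)² + (41.3)(2.05)² + (27.2)(1.78)² = 273.0 kg·m²; I_f = 368.0 + 273.0 = 641.0 kg·m².
ω_f = I_p ω_i / I_f = (368.0)(52.3) / 641.0 = 30.03 rpm.

ω_f ≈ 30.0 rpm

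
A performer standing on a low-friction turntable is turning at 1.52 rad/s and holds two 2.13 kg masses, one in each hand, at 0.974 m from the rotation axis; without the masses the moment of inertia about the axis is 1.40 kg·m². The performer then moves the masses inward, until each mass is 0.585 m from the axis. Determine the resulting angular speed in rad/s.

ω₂ ≈ 2.89 rad/s

Angular momentum about the spin axis is conserved since the torque about it is zero.
I₁ = 1.40 + 2(2.13)(0.974)² = 5.441 kg·m²; I₂ = 1.40 + 2(2.13)(0.585)² = 2.858 kg·m².
ω₂ = I₁ω₁ / I₂ = (5.441)(1.52 rad/s) / (2.858) = 2.894 rad/s.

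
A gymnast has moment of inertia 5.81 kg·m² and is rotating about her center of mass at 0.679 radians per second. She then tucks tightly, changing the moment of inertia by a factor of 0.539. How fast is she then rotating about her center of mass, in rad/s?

Angular momentum about the spin axis is conserved since the torque about it is zero.
I₂ = 0.539 × 5.81 = 3.132 kg·m².
ω₂ = I₁ω₁ / I₂ = (5.810)(0.679 rad/s) / (3.132) = 1.260 rad/s.

ω₂ ≈ 1.26 rad/s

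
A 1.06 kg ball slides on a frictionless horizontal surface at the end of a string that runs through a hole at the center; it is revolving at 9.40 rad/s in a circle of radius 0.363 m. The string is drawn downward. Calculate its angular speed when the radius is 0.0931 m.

No torque about the axis ⇒ m r₁² ω₁ = m r₂² ω₂.
ω₂ = ω₁ (r₁/r₂)² = (9.40)(0.363/0.0931)² = 142.9 rad/s.

ω₂ ≈ 143 rad/s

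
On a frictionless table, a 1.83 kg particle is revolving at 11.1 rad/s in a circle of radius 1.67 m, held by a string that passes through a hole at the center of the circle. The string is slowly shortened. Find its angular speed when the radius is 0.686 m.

ω₂ ≈ 65.8 rad/s

The constraining force is radial, so m r² ω about the center is conserved.
ω₂ = ω₁ (r₁/r₂)² = (11.1)(1.67/0.686)² = 65.78 rad/s.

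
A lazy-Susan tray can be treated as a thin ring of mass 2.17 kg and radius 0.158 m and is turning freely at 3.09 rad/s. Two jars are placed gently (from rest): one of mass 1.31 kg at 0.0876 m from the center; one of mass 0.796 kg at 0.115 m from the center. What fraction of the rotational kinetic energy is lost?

The added mass arrives with no angular momentum about the center, and any external torque about the center is negligible, so the system's angular momentum is conserved.
I_p = (2.17)(0.158)² = 0.05417 kg·m².
Added inertia Σmr² = (1.31)(0.0876)² + (0.796)(0.115)² = 0.02058 kg·m²; I_f = 0.05417 + 0.02058 = 0.07475 kg·m².
ω_f = I_p ω_i / I_f = (0.05417)(3.09) / 0.07475 = 2.239 rad/s.
KE_i = ½(0.05417)(3.090 rad/s)² = 0.2586 J; KE_f = ½(0.07475)(2.239)² = 0.1874 J.
Fraction lost = 0.2753.

fraction ≈ 0.275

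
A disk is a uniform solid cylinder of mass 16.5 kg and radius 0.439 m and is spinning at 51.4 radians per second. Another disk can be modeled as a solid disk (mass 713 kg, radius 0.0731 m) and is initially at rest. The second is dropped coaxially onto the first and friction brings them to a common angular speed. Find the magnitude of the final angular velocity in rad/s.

|ω_f| ≈ 23.4 rad/s

The coupling torques are internal; angular momentum about the shared axis is conserved.
Moments of inertia: I_A = ½(16.5)(0.439)² = 1.590 kg·m²; I_B = ½(713)(0.0731)² = 1.905 kg·m².
Taking A's sense as positive: L = (1.590)(51.4) = 81.72 kg·m²·rad/s.
Combined I = 1.590 + 1.905 = 3.495 kg·m².
ω_f = L / I = 81.72 / 3.495 = 23.38 rad/s.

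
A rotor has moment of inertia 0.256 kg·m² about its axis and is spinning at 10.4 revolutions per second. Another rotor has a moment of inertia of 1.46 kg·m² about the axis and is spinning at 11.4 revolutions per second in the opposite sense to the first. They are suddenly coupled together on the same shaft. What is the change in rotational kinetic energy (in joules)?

ΔKE ≈ -2040 J

The coupling torques are internal; angular momentum about the shared axis is conserved.
Taking A's sense as positive: L = (0.2560)(10.4) − (1.460)(11.4) = -13.98 kg·m²·rev/s.
Combined I = 0.2560 + 1.460 = 1.716 kg·m².
ω_f = L / I = -13.98 / 1.716 = -8.148 rev/s.
KE_i = ½ΣIω² = 4292 J; KE_f = ½(1.716)(51.19)² = 2249 J.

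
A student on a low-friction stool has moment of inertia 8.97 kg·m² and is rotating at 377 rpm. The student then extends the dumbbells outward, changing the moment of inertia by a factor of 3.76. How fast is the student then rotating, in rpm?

Angular momentum about the spin axis is conserved since the torque about it is zero.
I₂ = 3.76 × 8.97 = 33.73 kg·m².
ω₂ = I₁ω₁ / I₂ = (8.970)(377 rpm) / (33.73) = 100.3 rpm.

ω₂ ≈ 100 rpm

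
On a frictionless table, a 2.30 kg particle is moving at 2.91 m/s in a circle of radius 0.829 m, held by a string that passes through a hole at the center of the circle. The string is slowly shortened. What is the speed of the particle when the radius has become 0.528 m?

v₂ ≈ 4.57 m/s

Central (radial) force ⇒ zero torque about the center ⇒ m v r is constant.
v₂ = v₁ r₁ / r₂ = (2.91)(0.829) / (0.528) = 4.569 m/s.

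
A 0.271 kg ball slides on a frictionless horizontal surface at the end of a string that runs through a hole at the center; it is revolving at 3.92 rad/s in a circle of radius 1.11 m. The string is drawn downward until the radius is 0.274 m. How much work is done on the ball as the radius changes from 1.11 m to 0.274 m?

No torque about the axis ⇒ m r₁² ω₁ = m r₂² ω₂.
ω₂ = ω₁ (r₁/r₂)² = (3.92)(1.11/0.274)² = 64.33 rad/s.
W = ΔKE = ½m(v₂² − v₁²) = 39.54 J.

W ≈ 39.5 J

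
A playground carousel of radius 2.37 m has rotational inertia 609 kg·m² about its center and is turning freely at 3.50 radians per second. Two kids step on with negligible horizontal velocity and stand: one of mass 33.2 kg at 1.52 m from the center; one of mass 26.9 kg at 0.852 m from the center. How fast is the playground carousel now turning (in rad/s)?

ω_f ≈ 3.02 rad/s

No external torque acts about the center; L_before = L_after.
Added inertia Σmr² = (33.2)(1.52)² + (26.9)(0.852)² = 96.23 kg·m²; I_f = 609.0 + 96.23 = 705.2 kg·m².
ω_f = I_p ω_i / I_f = (609.0)(3.50) / 705.2 = 3.022 rad/s.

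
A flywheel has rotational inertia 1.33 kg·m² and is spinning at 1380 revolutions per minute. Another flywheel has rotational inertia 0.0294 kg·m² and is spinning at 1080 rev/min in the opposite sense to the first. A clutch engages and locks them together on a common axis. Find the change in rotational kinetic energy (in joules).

No external torque acts about the common axis, so total angular momentum is conserved.
Taking A's sense as positive: L = (1.330)(1380) − (0.02940)(1080) = 1804 kg·m²·rpm.
Combined I = 1.330 + 0.02940 = 1.359 kg·m².
ω_f = L / I = 1804 / 1.359 = 1327 rpm.
KE_i = ½ΣIω² = 14080 J; KE_f = ½(1.359)(138.9)² = 13120 J.

ΔKE ≈ -954 J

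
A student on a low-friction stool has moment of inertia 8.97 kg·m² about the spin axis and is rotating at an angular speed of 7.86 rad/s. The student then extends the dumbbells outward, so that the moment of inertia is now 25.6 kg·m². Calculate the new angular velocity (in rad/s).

ω₂ ≈ 2.75 rad/s

With no external torque about the axis, L is conserved: I₁ω₁ = I₂ω₂.
ω₂ = I₁ω₁ / I₂ = (8.970)(7.86 rad/s) / (25.60) = 2.754 rad/s.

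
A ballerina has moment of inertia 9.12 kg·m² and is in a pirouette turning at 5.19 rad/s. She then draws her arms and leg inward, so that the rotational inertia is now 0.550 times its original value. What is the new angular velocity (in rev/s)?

ω₂ ≈ 1.50 rev/s

No external torque acts about the spin axis, so angular momentum is conserved.
I₂ = 0.550 × 9.12 = 5.016 kg·m².
ω₂ = I₁ω₁ / I₂ = (9.120)(5.19 rad/s) / (5.016) = 9.436 rad/s = 1.502 rev/s.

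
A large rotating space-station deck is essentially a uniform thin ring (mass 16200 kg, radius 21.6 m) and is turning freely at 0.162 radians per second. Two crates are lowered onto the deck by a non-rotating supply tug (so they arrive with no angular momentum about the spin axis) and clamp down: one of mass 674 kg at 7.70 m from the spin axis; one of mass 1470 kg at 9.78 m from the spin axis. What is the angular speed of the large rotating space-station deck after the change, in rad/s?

ω_f ≈ 0.158 rad/s

The added mass arrives with no angular momentum about the spin axis, and any external torque about the spin axis is negligible, so the system's angular momentum is conserved.
I_p = (16200)(21.6)² = 7.558e+06 kg·m².
Added inertia Σmr² = (674)(7.70)² + (1470)(9.78)² = 1.806e+05 kg·m²; I_f = 7.558e+06 + 1.806e+05 = 7.739e+06 kg·m².
ω_f = I_p ω_i / I_f = (7.558e+06)(0.162) / 7.739e+06 = 0.1582 rad/s.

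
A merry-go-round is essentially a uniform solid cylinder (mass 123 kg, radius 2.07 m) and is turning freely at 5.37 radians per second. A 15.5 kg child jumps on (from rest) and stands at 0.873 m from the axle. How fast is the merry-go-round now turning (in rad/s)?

ω_f ≈ 5.14 rad/s

The added mass arrives with no angular momentum about the axle, and any external torque about the axle is negligible, so the system's angular momentum is conserved.
I_p = ½(123)(2.07)² = 263.5 kg·m².
Added inertia Σmr² = (15.5)(0.873)² = 11.81 kg·m²; I_f = 263.5 + 11.81 = 275.3 kg·m².
ω_f = I_p ω_i / I_f = (263.5)(5.37) / 275.3 = 5.140 rad/s.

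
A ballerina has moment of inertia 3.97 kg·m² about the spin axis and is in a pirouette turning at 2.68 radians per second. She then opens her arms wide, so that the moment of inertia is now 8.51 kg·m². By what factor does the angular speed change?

No external torque acts about the spin axis, so angular momentum is conserved.
ω₂/ω₁ = I₁/I₂ = 3.970 / 8.510 = 0.4665.

ω₂/ω₁ ≈ 0.467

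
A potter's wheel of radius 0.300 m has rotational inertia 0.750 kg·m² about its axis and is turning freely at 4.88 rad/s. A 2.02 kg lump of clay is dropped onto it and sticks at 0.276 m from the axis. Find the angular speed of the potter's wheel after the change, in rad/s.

The added mass arrives with no angular momentum about the axis, and any external torque about the axis is negligible, so the system's angular momentum is conserved.
Added inertia Σmr² = (2.02)(0.276)² = 0.1539 kg·m²; I_f = 0.7500 + 0.1539 = 0.9039 kg·m².
ω_f = I_p ω_i / I_f = (0.7500)(4.88) / 0.9039 = 4.049 rad/s.

ω_f ≈ 4.05 rad/s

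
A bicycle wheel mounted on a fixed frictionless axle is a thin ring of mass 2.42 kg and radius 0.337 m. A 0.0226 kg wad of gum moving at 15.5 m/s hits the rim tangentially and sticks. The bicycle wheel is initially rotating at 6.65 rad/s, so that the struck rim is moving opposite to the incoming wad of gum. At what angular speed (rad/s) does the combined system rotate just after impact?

About the axle the impulsive forces during the collision are internal, so angular momentum about that axis is conserved.
I_p = (2.42)(0.337)² = 0.2748 kg·m². Taking the sense of the wad of gum's angular momentum as positive, L_{wad} = m v R = (0.0226)(15.5)(0.337) = 0.1181 kg·m²/s.
L_i = −I_p ω_p + m v R = −(0.2748)(6.65) + 0.1181 = -1.710 kg·m²/s.
After sticking, I_f = I_p + m R² = 0.2748 + (0.0226)(0.337)² = 0.2774 kg·m².
ω_f = L_i / I_f = -1.710 / 0.2774 = -6.163 rad/s.

|ω_f| ≈ 6.16 rad/s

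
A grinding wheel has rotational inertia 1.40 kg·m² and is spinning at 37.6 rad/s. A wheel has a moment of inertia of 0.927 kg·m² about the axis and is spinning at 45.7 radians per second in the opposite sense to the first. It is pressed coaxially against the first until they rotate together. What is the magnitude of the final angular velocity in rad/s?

|ω_f| ≈ 4.42 rad/s

No external torque acts about the common axis, so total angular momentum is conserved.
Taking A's sense as positive: L = (1.400)(37.6) − (0.9270)(45.7) = 10.28 kg·m²·rad/s.
Combined I = 1.400 + 0.9270 = 2.327 kg·m².
ω_f = L / I = 10.28 / 2.327 = 4.416 rad/s.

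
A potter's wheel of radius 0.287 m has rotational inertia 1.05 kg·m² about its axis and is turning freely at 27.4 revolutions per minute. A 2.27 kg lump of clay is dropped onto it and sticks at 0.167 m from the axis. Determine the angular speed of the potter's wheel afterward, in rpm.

The added mass arrives with no angular momentum about the axis, and any external torque about the axis is negligible, so the system's angular momentum is conserved.
Added inertia Σmr² = (2.27)(0.167)² = 0.06331 kg·m²; I_f = 1.050 + 0.06331 = 1.113 kg·m².
ω_f = I_p ω_i / I_f = (1.050)(27.4) / 1.113 = 25.84 rpm.

ω_f ≈ 25.8 rpm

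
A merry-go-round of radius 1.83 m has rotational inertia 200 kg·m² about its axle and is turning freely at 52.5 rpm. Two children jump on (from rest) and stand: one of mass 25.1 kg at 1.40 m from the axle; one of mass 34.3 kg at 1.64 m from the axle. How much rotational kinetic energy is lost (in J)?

The added mass arrives with no angular momentum about the axle, and any external torque about the axle is negligible, so the system's angular momentum is conserved.
Added inertia Σmr² = (25.1)(1.40)² + (34.3)(1.64)² = 141.4 kg·m²; I_f = 200.0 + 141.4 = 341.4 kg·m².
ω_f = I_p ω_i / I_f = (200.0)(52.5) / 341.4 = 30.75 rpm.
KE_i = ½(200.0)(5.498 rad/s)² = 3023 J; KE_f = ½(341.4)(3.220)² = 1770 J.

energy lost ≈ 1250 J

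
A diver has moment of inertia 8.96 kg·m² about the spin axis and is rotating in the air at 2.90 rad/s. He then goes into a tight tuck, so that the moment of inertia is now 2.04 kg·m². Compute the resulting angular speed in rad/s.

ω₂ ≈ 12.7 rad/s

No external torque acts about the spin axis, so angular momentum is conserved.
ω₂ = I₁ω₁ / I₂ = (8.960)(2.90 rad/s) / (2.040) = 12.74 rad/s.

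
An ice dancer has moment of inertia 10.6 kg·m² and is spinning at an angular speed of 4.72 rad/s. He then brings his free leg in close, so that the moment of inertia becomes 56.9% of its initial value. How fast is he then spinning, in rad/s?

With no external torque about the axis, L is conserved: I₁ω₁ = I₂ω₂.
I₂ = 0.569 × 10.6 = 6.031 kg·m².
ω₂ = I₁ω₁ / I₂ = (10.60)(4.72 rad/s) / (6.031) = 8.295 rad/s.

ω₂ ≈ 8.30 rad/s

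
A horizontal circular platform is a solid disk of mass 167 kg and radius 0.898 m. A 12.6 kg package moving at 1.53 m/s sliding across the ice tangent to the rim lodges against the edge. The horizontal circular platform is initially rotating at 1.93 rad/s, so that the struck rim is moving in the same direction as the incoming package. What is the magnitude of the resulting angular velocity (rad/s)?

|ω_f| ≈ 1.90 rad/s

About the central axle the impulsive forces during the collision are internal, so angular momentum about that axis is conserved.
I_p = ½(167)(0.898)² = 67.33 kg·m². Taking the sense of the package's angular momentum as positive, L_{package} = m v R = (12.6)(1.53)(0.898) = 17.31 kg·m²/s.
L_i = +I_p ω_p + m v R = +(67.33)(1.93) + 17.31 = 147.3 kg·m²/s.
After sticking, I_f = I_p + m R² = 67.33 + (12.6)(0.898)² = 77.50 kg·m².
ω_f = L_i / I_f = 147.3 / 77.50 = 1.900 rad/s.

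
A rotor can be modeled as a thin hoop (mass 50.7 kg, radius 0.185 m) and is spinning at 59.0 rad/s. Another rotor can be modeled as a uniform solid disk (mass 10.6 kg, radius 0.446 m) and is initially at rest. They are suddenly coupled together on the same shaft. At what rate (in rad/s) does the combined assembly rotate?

|ω_f| ≈ 36.7 rad/s

No external torque acts about the common axis, so total angular momentum is conserved.
Moments of inertia: I_A = (50.7)(0.185)² = 1.735 kg·m²; I_B = ½(10.6)(0.446)² = 1.054 kg·m².
Taking A's sense as positive: L = (1.735)(59.0) = 102.4 kg·m²·rad/s.
Combined I = 1.735 + 1.054 = 2.789 kg·m².
ω_f = L / I = 102.4 / 2.789 = 36.70 rad/s.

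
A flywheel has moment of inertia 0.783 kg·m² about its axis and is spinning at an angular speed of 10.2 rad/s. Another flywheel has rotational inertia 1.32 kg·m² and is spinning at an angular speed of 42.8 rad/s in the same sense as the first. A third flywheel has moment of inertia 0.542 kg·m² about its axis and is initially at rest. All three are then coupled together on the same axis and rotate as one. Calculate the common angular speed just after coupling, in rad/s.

|ω_f| ≈ 24.4 rad/s

The coupling torques are internal; angular momentum about the shared axis is conserved.
Taking A's sense as positive: L = (0.7830)(10.2) + (1.320)(42.8) = 64.48 kg·m²·rad/s.
Combined I = 0.7830 + 1.320 + 0.5420 = 2.645 kg·m².
ω_f = L / I = 64.48 / 2.645 = 24.38 rad/s.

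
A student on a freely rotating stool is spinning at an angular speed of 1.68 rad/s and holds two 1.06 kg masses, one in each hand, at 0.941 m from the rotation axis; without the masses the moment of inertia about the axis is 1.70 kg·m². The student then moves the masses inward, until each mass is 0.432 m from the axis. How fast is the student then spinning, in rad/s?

No external torque acts about the spin axis, so angular momentum is conserved.
I₁ = 1.70 + 2(1.06)(0.941)² = 3.577 kg·m²; I₂ = 1.70 + 2(1.06)(0.432)² = 2.096 kg·m².
ω₂ = I₁ω₁ / I₂ = (3.577)(1.68 rad/s) / (2.096) = 2.868 rad/s.

ω₂ ≈ 2.87 rad/s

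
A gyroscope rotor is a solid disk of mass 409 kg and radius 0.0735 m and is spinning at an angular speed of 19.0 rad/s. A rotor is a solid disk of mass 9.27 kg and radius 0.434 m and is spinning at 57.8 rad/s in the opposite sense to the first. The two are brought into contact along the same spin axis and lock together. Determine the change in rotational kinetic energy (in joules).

The coupling torques are internal; angular momentum about the shared axis is conserved.
Moments of inertia: I_A = ½(409)(0.0735)² = 1.105 kg·m²; I_B = ½(9.27)(0.434)² = 0.8730 kg·m².
Taking A's sense as positive: L = (1.105)(19.0) − (0.8730)(57.8) = -29.47 kg·m²·rad/s.
Combined I = 1.105 + 0.8730 = 1.978 kg·m².
ω_f = L / I = -29.47 / 1.978 = -14.90 rad/s.
KE_i = ½ΣIω² = 1658 J; KE_f = ½(1.978)(14.90)² = 219.6 J.

ΔKE ≈ -1440 J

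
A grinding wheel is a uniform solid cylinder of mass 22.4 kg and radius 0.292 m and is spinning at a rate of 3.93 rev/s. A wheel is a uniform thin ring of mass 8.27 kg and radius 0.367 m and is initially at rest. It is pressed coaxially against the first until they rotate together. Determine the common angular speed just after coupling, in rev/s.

|ω_f| ≈ 1.81 rev/s

No external torque acts about the common axis, so total angular momentum is conserved.
Moments of inertia: I_A = ½(22.4)(0.292)² = 0.9550 kg·m²; I_B = (8.27)(0.367)² = 1.114 kg·m².
Taking A's sense as positive: L = (0.9550)(3.93) = 3.753 kg·m²·rev/s.
Combined I = 0.9550 + 1.114 = 2.069 kg·m².
ω_f = L / I = 3.753 / 2.069 = 1.814 rev/s.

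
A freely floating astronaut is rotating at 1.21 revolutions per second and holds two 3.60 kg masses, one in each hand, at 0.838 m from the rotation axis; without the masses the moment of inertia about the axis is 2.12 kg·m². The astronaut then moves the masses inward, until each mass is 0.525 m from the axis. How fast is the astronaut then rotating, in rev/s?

ω₂ ≈ 2.12 rev/s

No external torque acts about the spin axis, so angular momentum is conserved.
I₁ = 2.12 + 2(3.60)(0.838)² = 7.176 kg·m²; I₂ = 2.12 + 2(3.60)(0.525)² = 4.104 kg·m².
ω₂ = I₁ω₁ / I₂ = (7.176)(1.21 rev/s) / (4.104) = 2.116 rev/s.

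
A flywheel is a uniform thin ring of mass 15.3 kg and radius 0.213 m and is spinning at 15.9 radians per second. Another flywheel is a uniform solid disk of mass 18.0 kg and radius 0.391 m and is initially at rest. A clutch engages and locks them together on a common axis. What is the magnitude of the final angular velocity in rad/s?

|ω_f| ≈ 5.33 rad/s

No external torque acts about the common axis, so total angular momentum is conserved.
Moments of inertia: I_A = (15.3)(0.213)² = 0.6941 kg·m²; I_B = ½(18.0)(0.391)² = 1.376 kg·m².
Taking A's sense as positive: L = (0.6941)(15.9) = 11.04 kg·m²·rad/s.
Combined I = 0.6941 + 1.376 = 2.070 kg·m².
ω_f = L / I = 11.04 / 2.070 = 5.332 rad/s.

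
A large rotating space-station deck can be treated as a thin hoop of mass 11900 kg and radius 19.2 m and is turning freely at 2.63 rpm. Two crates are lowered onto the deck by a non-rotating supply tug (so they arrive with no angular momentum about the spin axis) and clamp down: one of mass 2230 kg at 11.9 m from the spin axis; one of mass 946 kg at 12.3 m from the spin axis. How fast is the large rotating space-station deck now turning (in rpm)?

The added mass arrives with no angular momentum about the spin axis, and any external torque about the spin axis is negligible, so the system's angular momentum is conserved.
I_p = (11900)(19.2)² = 4.387e+06 kg·m².
Added inertia Σmr² = (2230)(11.9)² + (946)(12.3)² = 4.589e+05 kg·m²; I_f = 4.387e+06 + 4.589e+05 = 4.846e+06 kg·m².
ω_f = I_p ω_i / I_f = (4.387e+06)(2.63) / 4.846e+06 = 2.381 rpm.

ω_f ≈ 2.38 rpm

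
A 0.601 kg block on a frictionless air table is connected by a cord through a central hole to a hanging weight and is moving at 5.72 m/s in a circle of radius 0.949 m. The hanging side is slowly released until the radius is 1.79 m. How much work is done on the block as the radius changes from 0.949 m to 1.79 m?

Central (radial) force ⇒ zero torque about the center ⇒ m v r is constant.
v₂ = v₁ r₁ / r₂ = (5.72)(0.949) / (1.79) = 3.033 m/s.
W = ΔKE = ½m(v₂² − v₁²) = -7.068 J.

W ≈ -7.07 J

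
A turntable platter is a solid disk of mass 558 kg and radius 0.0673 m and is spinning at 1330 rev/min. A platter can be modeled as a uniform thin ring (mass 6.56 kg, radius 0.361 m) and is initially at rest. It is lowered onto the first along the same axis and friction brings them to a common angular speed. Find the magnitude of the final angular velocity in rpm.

No external torque acts about the common axis, so total angular momentum is conserved.
Moments of inertia: I_A = ½(558)(0.0673)² = 1.264 kg·m²; I_B = (6.56)(0.361)² = 0.8549 kg·m².
Taking A's sense as positive: L = (1.264)(1330) = 1681 kg·m²·rpm.
Combined I = 1.264 + 0.8549 = 2.119 kg·m².
ω_f = L / I = 1681 / 2.119 = 793.3 rpm.

|ω_f| ≈ 793 rpm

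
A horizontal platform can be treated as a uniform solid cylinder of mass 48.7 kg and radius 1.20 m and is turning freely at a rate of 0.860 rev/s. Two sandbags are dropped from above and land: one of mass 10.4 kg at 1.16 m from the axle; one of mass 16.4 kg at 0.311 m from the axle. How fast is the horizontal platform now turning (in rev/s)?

ω_f ≈ 0.595 rev/s

No external torque acts about the axle; L_before = L_after.
I_p = ½(48.7)(1.20)² = 35.06 kg·m².
Added inertia Σmr² = (10.4)(1.16)² + (16.4)(0.311)² = 15.58 kg·m²; I_f = 35.06 + 15.58 = 50.64 kg·m².
ω_f = I_p ω_i / I_f = (35.06)(0.860) / 50.64 = 0.5954 rev/s.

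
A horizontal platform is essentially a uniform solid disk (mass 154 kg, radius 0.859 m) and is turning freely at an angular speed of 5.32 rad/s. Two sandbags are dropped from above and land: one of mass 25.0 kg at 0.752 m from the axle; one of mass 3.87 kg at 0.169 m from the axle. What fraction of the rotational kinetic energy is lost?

The added mass arrives with no angular momentum about the axle, and any external torque about the axle is negligible, so the system's angular momentum is conserved.
I_p = ½(154)(0.859)² = 56.82 kg·m².
Added inertia Σmr² = (25.0)(0.752)² + (3.87)(0.169)² = 14.25 kg·m²; I_f = 56.82 + 14.25 = 71.06 kg·m².
ω_f = I_p ω_i / I_f = (56.82)(5.32) / 71.06 = 4.253 rad/s.
KE_i = ½(56.82)(5.320 rad/s)² = 804.0 J; KE_f = ½(71.06)(4.253)² = 642.8 J.
Fraction lost = 0.2005.

fraction ≈ 0.200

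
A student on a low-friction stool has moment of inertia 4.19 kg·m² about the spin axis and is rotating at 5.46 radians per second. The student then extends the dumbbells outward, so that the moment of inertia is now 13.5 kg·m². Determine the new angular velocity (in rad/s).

No external torque acts about the spin axis, so angular momentum is conserved.
ω₂ = I₁ω₁ / I₂ = (4.190)(5.46 rad/s) / (13.50) = 1.695 rad/s.

ω₂ ≈ 1.69 rad/s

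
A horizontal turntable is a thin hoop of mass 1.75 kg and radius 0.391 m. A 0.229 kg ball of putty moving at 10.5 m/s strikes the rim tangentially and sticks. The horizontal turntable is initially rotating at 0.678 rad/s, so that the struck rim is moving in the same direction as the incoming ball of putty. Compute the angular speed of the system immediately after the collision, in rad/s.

The axle reaction passes through the axle and exerts no torque about it; angular momentum about the axle is conserved through the impact.
I_p = (1.75)(0.391)² = 0.2675 kg·m². Taking the sense of the ball of putty's angular momentum as positive, L_{ball} = m v R = (0.229)(10.5)(0.391) = 0.9402 kg·m²/s.
L_i = +I_p ω_p + m v R = +(0.2675)(0.678) + 0.9402 = 1.122 kg·m²/s.
After sticking, I_f = I_p + m R² = 0.2675 + (0.229)(0.391)² = 0.3026 kg·m².
ω_f = L_i / I_f = 1.122 / 0.3026 = 3.707 rad/s.

|ω_f| ≈ 3.71 rad/s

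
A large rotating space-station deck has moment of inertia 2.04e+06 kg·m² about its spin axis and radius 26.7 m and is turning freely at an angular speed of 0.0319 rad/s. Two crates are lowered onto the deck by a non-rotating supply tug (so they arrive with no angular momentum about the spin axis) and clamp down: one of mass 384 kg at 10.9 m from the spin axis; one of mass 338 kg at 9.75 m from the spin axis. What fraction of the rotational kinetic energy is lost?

No external torque acts about the spin axis; L_before = L_after.
Added inertia Σmr² = (384)(10.9)² + (338)(9.75)² = 77750 kg·m²; I_f = 2.040e+06 + 77750 = 2.118e+06 kg·m².
ω_f = I_p ω_i / I_f = (2.040e+06)(0.0319) / 2.118e+06 = 0.03073 rad/s.
KE_i = ½(2.040e+06)(0.03190 rad/s)² = 1038 J; KE_f = ½(2.118e+06)(0.03073)² = 999.9 J.
Fraction lost = 0.03672.

fraction ≈ 0.0367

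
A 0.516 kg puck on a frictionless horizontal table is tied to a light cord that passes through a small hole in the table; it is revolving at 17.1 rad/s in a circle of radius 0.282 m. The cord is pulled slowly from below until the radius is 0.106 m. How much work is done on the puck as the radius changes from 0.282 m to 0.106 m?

W ≈ 36.5 J

The constraining force is radial, so m r² ω about the center is conserved.
ω₂ = ω₁ (r₁/r₂)² = (17.1)(0.282/0.106)² = 121.0 rad/s.
W = ΔKE = ½m(v₂² − v₁²) = 36.46 J.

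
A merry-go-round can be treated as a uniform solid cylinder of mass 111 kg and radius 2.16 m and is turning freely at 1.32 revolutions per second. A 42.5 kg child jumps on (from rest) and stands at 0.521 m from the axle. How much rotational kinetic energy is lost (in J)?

The added mass arrives with no angular momentum about the axle, and any external torque about the axle is negligible, so the system's angular momentum is conserved.
I_p = ½(111)(2.16)² = 258.9 kg·m².
Added inertia Σmr² = (42.5)(0.521)² = 11.54 kg·m²; I_f = 258.9 + 11.54 = 270.5 kg·m².
ω_f = I_p ω_i / I_f = (258.9)(1.32) / 270.5 = 1.264 rev/s.
KE_i = ½(258.9)(8.294 rad/s)² = 8906 J; KE_f = ½(270.5)(7.940)² = 8526 J.

energy lost ≈ 380 J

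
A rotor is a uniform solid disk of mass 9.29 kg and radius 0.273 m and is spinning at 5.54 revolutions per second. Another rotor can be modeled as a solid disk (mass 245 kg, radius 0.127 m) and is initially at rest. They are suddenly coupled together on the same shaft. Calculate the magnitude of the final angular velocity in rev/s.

The coupling torques are internal; angular momentum about the shared axis is conserved.
Moments of inertia: I_A = ½(9.29)(0.273)² = 0.3462 kg·m²; I_B = ½(245)(0.127)² = 1.976 kg·m².
Taking A's sense as positive: L = (0.3462)(5.54) = 1.918 kg·m²·rev/s.
Combined I = 0.3462 + 1.976 = 2.322 kg·m².
ω_f = L / I = 1.918 / 2.322 = 0.8260 rev/s.

|ω_f| ≈ 0.826 rev/s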